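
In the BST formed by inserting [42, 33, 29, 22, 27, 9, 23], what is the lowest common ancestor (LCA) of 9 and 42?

Tree insertion order: [42, 33, 29, 22, 27, 9, 23]
Tree (level-order array): [42, 33, None, 29, None, 22, None, 9, 27, None, None, 23]
In a BST, the LCA of p=9, q=42 is the first node v on the
root-to-leaf path with p <= v <= q (go left if both < v, right if both > v).
Walk from root:
  at 42: 9 <= 42 <= 42, this is the LCA
LCA = 42


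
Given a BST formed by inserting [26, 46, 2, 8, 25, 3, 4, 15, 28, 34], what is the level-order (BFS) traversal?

Tree insertion order: [26, 46, 2, 8, 25, 3, 4, 15, 28, 34]
Tree (level-order array): [26, 2, 46, None, 8, 28, None, 3, 25, None, 34, None, 4, 15]
BFS from the root, enqueuing left then right child of each popped node:
  queue [26] -> pop 26, enqueue [2, 46], visited so far: [26]
  queue [2, 46] -> pop 2, enqueue [8], visited so far: [26, 2]
  queue [46, 8] -> pop 46, enqueue [28], visited so far: [26, 2, 46]
  queue [8, 28] -> pop 8, enqueue [3, 25], visited so far: [26, 2, 46, 8]
  queue [28, 3, 25] -> pop 28, enqueue [34], visited so far: [26, 2, 46, 8, 28]
  queue [3, 25, 34] -> pop 3, enqueue [4], visited so far: [26, 2, 46, 8, 28, 3]
  queue [25, 34, 4] -> pop 25, enqueue [15], visited so far: [26, 2, 46, 8, 28, 3, 25]
  queue [34, 4, 15] -> pop 34, enqueue [none], visited so far: [26, 2, 46, 8, 28, 3, 25, 34]
  queue [4, 15] -> pop 4, enqueue [none], visited so far: [26, 2, 46, 8, 28, 3, 25, 34, 4]
  queue [15] -> pop 15, enqueue [none], visited so far: [26, 2, 46, 8, 28, 3, 25, 34, 4, 15]
Result: [26, 2, 46, 8, 28, 3, 25, 34, 4, 15]


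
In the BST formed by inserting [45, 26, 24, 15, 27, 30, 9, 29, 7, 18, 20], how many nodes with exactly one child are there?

Tree built from: [45, 26, 24, 15, 27, 30, 9, 29, 7, 18, 20]
Tree (level-order array): [45, 26, None, 24, 27, 15, None, None, 30, 9, 18, 29, None, 7, None, None, 20]
Rule: These are nodes with exactly 1 non-null child.
Per-node child counts:
  node 45: 1 child(ren)
  node 26: 2 child(ren)
  node 24: 1 child(ren)
  node 15: 2 child(ren)
  node 9: 1 child(ren)
  node 7: 0 child(ren)
  node 18: 1 child(ren)
  node 20: 0 child(ren)
  node 27: 1 child(ren)
  node 30: 1 child(ren)
  node 29: 0 child(ren)
Matching nodes: [45, 24, 9, 18, 27, 30]
Count of nodes with exactly one child: 6


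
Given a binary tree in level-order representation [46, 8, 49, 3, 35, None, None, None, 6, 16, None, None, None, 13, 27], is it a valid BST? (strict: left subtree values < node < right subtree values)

Level-order array: [46, 8, 49, 3, 35, None, None, None, 6, 16, None, None, None, 13, 27]
Validate using subtree bounds (lo, hi): at each node, require lo < value < hi,
then recurse left with hi=value and right with lo=value.
Preorder trace (stopping at first violation):
  at node 46 with bounds (-inf, +inf): OK
  at node 8 with bounds (-inf, 46): OK
  at node 3 with bounds (-inf, 8): OK
  at node 6 with bounds (3, 8): OK
  at node 35 with bounds (8, 46): OK
  at node 16 with bounds (8, 35): OK
  at node 13 with bounds (8, 16): OK
  at node 27 with bounds (16, 35): OK
  at node 49 with bounds (46, +inf): OK
No violation found at any node.
Result: Valid BST


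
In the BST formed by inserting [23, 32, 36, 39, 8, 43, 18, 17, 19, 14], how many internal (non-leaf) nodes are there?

Tree built from: [23, 32, 36, 39, 8, 43, 18, 17, 19, 14]
Tree (level-order array): [23, 8, 32, None, 18, None, 36, 17, 19, None, 39, 14, None, None, None, None, 43]
Rule: An internal node has at least one child.
Per-node child counts:
  node 23: 2 child(ren)
  node 8: 1 child(ren)
  node 18: 2 child(ren)
  node 17: 1 child(ren)
  node 14: 0 child(ren)
  node 19: 0 child(ren)
  node 32: 1 child(ren)
  node 36: 1 child(ren)
  node 39: 1 child(ren)
  node 43: 0 child(ren)
Matching nodes: [23, 8, 18, 17, 32, 36, 39]
Count of internal (non-leaf) nodes: 7


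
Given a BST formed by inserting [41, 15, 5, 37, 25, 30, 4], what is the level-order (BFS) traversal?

Tree insertion order: [41, 15, 5, 37, 25, 30, 4]
Tree (level-order array): [41, 15, None, 5, 37, 4, None, 25, None, None, None, None, 30]
BFS from the root, enqueuing left then right child of each popped node:
  queue [41] -> pop 41, enqueue [15], visited so far: [41]
  queue [15] -> pop 15, enqueue [5, 37], visited so far: [41, 15]
  queue [5, 37] -> pop 5, enqueue [4], visited so far: [41, 15, 5]
  queue [37, 4] -> pop 37, enqueue [25], visited so far: [41, 15, 5, 37]
  queue [4, 25] -> pop 4, enqueue [none], visited so far: [41, 15, 5, 37, 4]
  queue [25] -> pop 25, enqueue [30], visited so far: [41, 15, 5, 37, 4, 25]
  queue [30] -> pop 30, enqueue [none], visited so far: [41, 15, 5, 37, 4, 25, 30]
Result: [41, 15, 5, 37, 4, 25, 30]


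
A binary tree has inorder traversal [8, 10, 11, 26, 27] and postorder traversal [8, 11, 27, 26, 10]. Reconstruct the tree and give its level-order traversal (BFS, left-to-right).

Inorder:   [8, 10, 11, 26, 27]
Postorder: [8, 11, 27, 26, 10]
Algorithm: postorder visits root last, so walk postorder right-to-left;
each value is the root of the current inorder slice — split it at that
value, recurse on the right subtree first, then the left.
Recursive splits:
  root=10; inorder splits into left=[8], right=[11, 26, 27]
  root=26; inorder splits into left=[11], right=[27]
  root=27; inorder splits into left=[], right=[]
  root=11; inorder splits into left=[], right=[]
  root=8; inorder splits into left=[], right=[]
Reconstructed level-order: [10, 8, 26, 11, 27]


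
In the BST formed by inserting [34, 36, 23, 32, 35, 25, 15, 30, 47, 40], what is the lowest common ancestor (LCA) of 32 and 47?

Tree insertion order: [34, 36, 23, 32, 35, 25, 15, 30, 47, 40]
Tree (level-order array): [34, 23, 36, 15, 32, 35, 47, None, None, 25, None, None, None, 40, None, None, 30]
In a BST, the LCA of p=32, q=47 is the first node v on the
root-to-leaf path with p <= v <= q (go left if both < v, right if both > v).
Walk from root:
  at 34: 32 <= 34 <= 47, this is the LCA
LCA = 34


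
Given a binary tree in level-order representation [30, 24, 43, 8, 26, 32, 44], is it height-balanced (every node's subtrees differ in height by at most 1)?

Tree (level-order array): [30, 24, 43, 8, 26, 32, 44]
Definition: a tree is height-balanced if, at every node, |h(left) - h(right)| <= 1 (empty subtree has height -1).
Bottom-up per-node check:
  node 8: h_left=-1, h_right=-1, diff=0 [OK], height=0
  node 26: h_left=-1, h_right=-1, diff=0 [OK], height=0
  node 24: h_left=0, h_right=0, diff=0 [OK], height=1
  node 32: h_left=-1, h_right=-1, diff=0 [OK], height=0
  node 44: h_left=-1, h_right=-1, diff=0 [OK], height=0
  node 43: h_left=0, h_right=0, diff=0 [OK], height=1
  node 30: h_left=1, h_right=1, diff=0 [OK], height=2
All nodes satisfy the balance condition.
Result: Balanced


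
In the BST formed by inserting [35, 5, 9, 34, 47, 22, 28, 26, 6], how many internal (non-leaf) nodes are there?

Tree built from: [35, 5, 9, 34, 47, 22, 28, 26, 6]
Tree (level-order array): [35, 5, 47, None, 9, None, None, 6, 34, None, None, 22, None, None, 28, 26]
Rule: An internal node has at least one child.
Per-node child counts:
  node 35: 2 child(ren)
  node 5: 1 child(ren)
  node 9: 2 child(ren)
  node 6: 0 child(ren)
  node 34: 1 child(ren)
  node 22: 1 child(ren)
  node 28: 1 child(ren)
  node 26: 0 child(ren)
  node 47: 0 child(ren)
Matching nodes: [35, 5, 9, 34, 22, 28]
Count of internal (non-leaf) nodes: 6


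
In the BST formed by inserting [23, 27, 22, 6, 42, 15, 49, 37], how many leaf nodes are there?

Tree built from: [23, 27, 22, 6, 42, 15, 49, 37]
Tree (level-order array): [23, 22, 27, 6, None, None, 42, None, 15, 37, 49]
Rule: A leaf has 0 children.
Per-node child counts:
  node 23: 2 child(ren)
  node 22: 1 child(ren)
  node 6: 1 child(ren)
  node 15: 0 child(ren)
  node 27: 1 child(ren)
  node 42: 2 child(ren)
  node 37: 0 child(ren)
  node 49: 0 child(ren)
Matching nodes: [15, 37, 49]
Count of leaf nodes: 3


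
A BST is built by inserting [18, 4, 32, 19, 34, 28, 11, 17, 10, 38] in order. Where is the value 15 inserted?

Starting tree (level order): [18, 4, 32, None, 11, 19, 34, 10, 17, None, 28, None, 38]
Insertion path: 18 -> 4 -> 11 -> 17
Result: insert 15 as left child of 17
Final tree (level order): [18, 4, 32, None, 11, 19, 34, 10, 17, None, 28, None, 38, None, None, 15]


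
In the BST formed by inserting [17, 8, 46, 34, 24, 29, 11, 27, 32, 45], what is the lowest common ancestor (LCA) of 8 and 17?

Tree insertion order: [17, 8, 46, 34, 24, 29, 11, 27, 32, 45]
Tree (level-order array): [17, 8, 46, None, 11, 34, None, None, None, 24, 45, None, 29, None, None, 27, 32]
In a BST, the LCA of p=8, q=17 is the first node v on the
root-to-leaf path with p <= v <= q (go left if both < v, right if both > v).
Walk from root:
  at 17: 8 <= 17 <= 17, this is the LCA
LCA = 17


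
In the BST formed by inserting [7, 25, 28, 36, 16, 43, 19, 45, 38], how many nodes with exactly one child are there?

Tree built from: [7, 25, 28, 36, 16, 43, 19, 45, 38]
Tree (level-order array): [7, None, 25, 16, 28, None, 19, None, 36, None, None, None, 43, 38, 45]
Rule: These are nodes with exactly 1 non-null child.
Per-node child counts:
  node 7: 1 child(ren)
  node 25: 2 child(ren)
  node 16: 1 child(ren)
  node 19: 0 child(ren)
  node 28: 1 child(ren)
  node 36: 1 child(ren)
  node 43: 2 child(ren)
  node 38: 0 child(ren)
  node 45: 0 child(ren)
Matching nodes: [7, 16, 28, 36]
Count of nodes with exactly one child: 4


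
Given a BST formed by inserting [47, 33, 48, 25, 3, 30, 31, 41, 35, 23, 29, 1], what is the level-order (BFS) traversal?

Tree insertion order: [47, 33, 48, 25, 3, 30, 31, 41, 35, 23, 29, 1]
Tree (level-order array): [47, 33, 48, 25, 41, None, None, 3, 30, 35, None, 1, 23, 29, 31]
BFS from the root, enqueuing left then right child of each popped node:
  queue [47] -> pop 47, enqueue [33, 48], visited so far: [47]
  queue [33, 48] -> pop 33, enqueue [25, 41], visited so far: [47, 33]
  queue [48, 25, 41] -> pop 48, enqueue [none], visited so far: [47, 33, 48]
  queue [25, 41] -> pop 25, enqueue [3, 30], visited so far: [47, 33, 48, 25]
  queue [41, 3, 30] -> pop 41, enqueue [35], visited so far: [47, 33, 48, 25, 41]
  queue [3, 30, 35] -> pop 3, enqueue [1, 23], visited so far: [47, 33, 48, 25, 41, 3]
  queue [30, 35, 1, 23] -> pop 30, enqueue [29, 31], visited so far: [47, 33, 48, 25, 41, 3, 30]
  queue [35, 1, 23, 29, 31] -> pop 35, enqueue [none], visited so far: [47, 33, 48, 25, 41, 3, 30, 35]
  queue [1, 23, 29, 31] -> pop 1, enqueue [none], visited so far: [47, 33, 48, 25, 41, 3, 30, 35, 1]
  queue [23, 29, 31] -> pop 23, enqueue [none], visited so far: [47, 33, 48, 25, 41, 3, 30, 35, 1, 23]
  queue [29, 31] -> pop 29, enqueue [none], visited so far: [47, 33, 48, 25, 41, 3, 30, 35, 1, 23, 29]
  queue [31] -> pop 31, enqueue [none], visited so far: [47, 33, 48, 25, 41, 3, 30, 35, 1, 23, 29, 31]
Result: [47, 33, 48, 25, 41, 3, 30, 35, 1, 23, 29, 31]


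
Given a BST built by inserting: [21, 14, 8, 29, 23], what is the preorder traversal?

Tree insertion order: [21, 14, 8, 29, 23]
Tree (level-order array): [21, 14, 29, 8, None, 23]
Preorder traversal: [21, 14, 8, 29, 23]


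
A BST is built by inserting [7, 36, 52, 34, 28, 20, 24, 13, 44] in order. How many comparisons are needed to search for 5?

Search path for 5: 7
Found: False
Comparisons: 1


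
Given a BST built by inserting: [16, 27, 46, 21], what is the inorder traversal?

Tree insertion order: [16, 27, 46, 21]
Tree (level-order array): [16, None, 27, 21, 46]
Inorder traversal: [16, 21, 27, 46]


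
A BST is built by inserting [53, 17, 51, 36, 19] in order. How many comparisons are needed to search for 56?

Search path for 56: 53
Found: False
Comparisons: 1


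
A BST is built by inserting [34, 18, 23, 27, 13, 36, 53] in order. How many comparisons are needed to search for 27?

Search path for 27: 34 -> 18 -> 23 -> 27
Found: True
Comparisons: 4


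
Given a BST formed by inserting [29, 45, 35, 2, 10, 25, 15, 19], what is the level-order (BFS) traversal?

Tree insertion order: [29, 45, 35, 2, 10, 25, 15, 19]
Tree (level-order array): [29, 2, 45, None, 10, 35, None, None, 25, None, None, 15, None, None, 19]
BFS from the root, enqueuing left then right child of each popped node:
  queue [29] -> pop 29, enqueue [2, 45], visited so far: [29]
  queue [2, 45] -> pop 2, enqueue [10], visited so far: [29, 2]
  queue [45, 10] -> pop 45, enqueue [35], visited so far: [29, 2, 45]
  queue [10, 35] -> pop 10, enqueue [25], visited so far: [29, 2, 45, 10]
  queue [35, 25] -> pop 35, enqueue [none], visited so far: [29, 2, 45, 10, 35]
  queue [25] -> pop 25, enqueue [15], visited so far: [29, 2, 45, 10, 35, 25]
  queue [15] -> pop 15, enqueue [19], visited so far: [29, 2, 45, 10, 35, 25, 15]
  queue [19] -> pop 19, enqueue [none], visited so far: [29, 2, 45, 10, 35, 25, 15, 19]
Result: [29, 2, 45, 10, 35, 25, 15, 19]


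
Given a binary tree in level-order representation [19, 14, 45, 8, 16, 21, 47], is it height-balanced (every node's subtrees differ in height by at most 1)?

Tree (level-order array): [19, 14, 45, 8, 16, 21, 47]
Definition: a tree is height-balanced if, at every node, |h(left) - h(right)| <= 1 (empty subtree has height -1).
Bottom-up per-node check:
  node 8: h_left=-1, h_right=-1, diff=0 [OK], height=0
  node 16: h_left=-1, h_right=-1, diff=0 [OK], height=0
  node 14: h_left=0, h_right=0, diff=0 [OK], height=1
  node 21: h_left=-1, h_right=-1, diff=0 [OK], height=0
  node 47: h_left=-1, h_right=-1, diff=0 [OK], height=0
  node 45: h_left=0, h_right=0, diff=0 [OK], height=1
  node 19: h_left=1, h_right=1, diff=0 [OK], height=2
All nodes satisfy the balance condition.
Result: Balanced


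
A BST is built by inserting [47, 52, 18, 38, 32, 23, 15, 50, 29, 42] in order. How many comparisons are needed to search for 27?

Search path for 27: 47 -> 18 -> 38 -> 32 -> 23 -> 29
Found: False
Comparisons: 6


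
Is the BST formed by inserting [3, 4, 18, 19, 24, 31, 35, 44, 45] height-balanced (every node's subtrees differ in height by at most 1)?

Tree (level-order array): [3, None, 4, None, 18, None, 19, None, 24, None, 31, None, 35, None, 44, None, 45]
Definition: a tree is height-balanced if, at every node, |h(left) - h(right)| <= 1 (empty subtree has height -1).
Bottom-up per-node check:
  node 45: h_left=-1, h_right=-1, diff=0 [OK], height=0
  node 44: h_left=-1, h_right=0, diff=1 [OK], height=1
  node 35: h_left=-1, h_right=1, diff=2 [FAIL (|-1-1|=2 > 1)], height=2
  node 31: h_left=-1, h_right=2, diff=3 [FAIL (|-1-2|=3 > 1)], height=3
  node 24: h_left=-1, h_right=3, diff=4 [FAIL (|-1-3|=4 > 1)], height=4
  node 19: h_left=-1, h_right=4, diff=5 [FAIL (|-1-4|=5 > 1)], height=5
  node 18: h_left=-1, h_right=5, diff=6 [FAIL (|-1-5|=6 > 1)], height=6
  node 4: h_left=-1, h_right=6, diff=7 [FAIL (|-1-6|=7 > 1)], height=7
  node 3: h_left=-1, h_right=7, diff=8 [FAIL (|-1-7|=8 > 1)], height=8
Node 35 violates the condition: |-1 - 1| = 2 > 1.
Result: Not balanced


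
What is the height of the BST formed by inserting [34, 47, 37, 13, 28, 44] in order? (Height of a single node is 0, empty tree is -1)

Insertion order: [34, 47, 37, 13, 28, 44]
Tree (level-order array): [34, 13, 47, None, 28, 37, None, None, None, None, 44]
Compute height bottom-up (empty subtree = -1):
  height(28) = 1 + max(-1, -1) = 0
  height(13) = 1 + max(-1, 0) = 1
  height(44) = 1 + max(-1, -1) = 0
  height(37) = 1 + max(-1, 0) = 1
  height(47) = 1 + max(1, -1) = 2
  height(34) = 1 + max(1, 2) = 3
Height = 3


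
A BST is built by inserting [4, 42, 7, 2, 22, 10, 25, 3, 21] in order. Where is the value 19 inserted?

Starting tree (level order): [4, 2, 42, None, 3, 7, None, None, None, None, 22, 10, 25, None, 21]
Insertion path: 4 -> 42 -> 7 -> 22 -> 10 -> 21
Result: insert 19 as left child of 21
Final tree (level order): [4, 2, 42, None, 3, 7, None, None, None, None, 22, 10, 25, None, 21, None, None, 19]


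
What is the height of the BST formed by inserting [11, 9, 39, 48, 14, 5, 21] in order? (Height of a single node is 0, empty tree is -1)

Insertion order: [11, 9, 39, 48, 14, 5, 21]
Tree (level-order array): [11, 9, 39, 5, None, 14, 48, None, None, None, 21]
Compute height bottom-up (empty subtree = -1):
  height(5) = 1 + max(-1, -1) = 0
  height(9) = 1 + max(0, -1) = 1
  height(21) = 1 + max(-1, -1) = 0
  height(14) = 1 + max(-1, 0) = 1
  height(48) = 1 + max(-1, -1) = 0
  height(39) = 1 + max(1, 0) = 2
  height(11) = 1 + max(1, 2) = 3
Height = 3


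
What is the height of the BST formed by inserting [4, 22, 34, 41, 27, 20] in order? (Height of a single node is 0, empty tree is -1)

Insertion order: [4, 22, 34, 41, 27, 20]
Tree (level-order array): [4, None, 22, 20, 34, None, None, 27, 41]
Compute height bottom-up (empty subtree = -1):
  height(20) = 1 + max(-1, -1) = 0
  height(27) = 1 + max(-1, -1) = 0
  height(41) = 1 + max(-1, -1) = 0
  height(34) = 1 + max(0, 0) = 1
  height(22) = 1 + max(0, 1) = 2
  height(4) = 1 + max(-1, 2) = 3
Height = 3


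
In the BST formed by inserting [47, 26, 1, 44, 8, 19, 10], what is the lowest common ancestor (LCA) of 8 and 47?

Tree insertion order: [47, 26, 1, 44, 8, 19, 10]
Tree (level-order array): [47, 26, None, 1, 44, None, 8, None, None, None, 19, 10]
In a BST, the LCA of p=8, q=47 is the first node v on the
root-to-leaf path with p <= v <= q (go left if both < v, right if both > v).
Walk from root:
  at 47: 8 <= 47 <= 47, this is the LCA
LCA = 47


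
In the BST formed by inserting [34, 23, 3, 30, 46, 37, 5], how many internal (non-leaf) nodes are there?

Tree built from: [34, 23, 3, 30, 46, 37, 5]
Tree (level-order array): [34, 23, 46, 3, 30, 37, None, None, 5]
Rule: An internal node has at least one child.
Per-node child counts:
  node 34: 2 child(ren)
  node 23: 2 child(ren)
  node 3: 1 child(ren)
  node 5: 0 child(ren)
  node 30: 0 child(ren)
  node 46: 1 child(ren)
  node 37: 0 child(ren)
Matching nodes: [34, 23, 3, 46]
Count of internal (non-leaf) nodes: 4


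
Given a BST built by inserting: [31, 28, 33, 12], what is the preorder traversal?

Tree insertion order: [31, 28, 33, 12]
Tree (level-order array): [31, 28, 33, 12]
Preorder traversal: [31, 28, 12, 33]


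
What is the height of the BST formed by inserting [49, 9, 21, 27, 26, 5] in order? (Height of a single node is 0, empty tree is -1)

Insertion order: [49, 9, 21, 27, 26, 5]
Tree (level-order array): [49, 9, None, 5, 21, None, None, None, 27, 26]
Compute height bottom-up (empty subtree = -1):
  height(5) = 1 + max(-1, -1) = 0
  height(26) = 1 + max(-1, -1) = 0
  height(27) = 1 + max(0, -1) = 1
  height(21) = 1 + max(-1, 1) = 2
  height(9) = 1 + max(0, 2) = 3
  height(49) = 1 + max(3, -1) = 4
Height = 4


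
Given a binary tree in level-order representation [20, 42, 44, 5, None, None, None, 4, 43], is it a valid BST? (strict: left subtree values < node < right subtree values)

Level-order array: [20, 42, 44, 5, None, None, None, 4, 43]
Validate using subtree bounds (lo, hi): at each node, require lo < value < hi,
then recurse left with hi=value and right with lo=value.
Preorder trace (stopping at first violation):
  at node 20 with bounds (-inf, +inf): OK
  at node 42 with bounds (-inf, 20): VIOLATION
Node 42 violates its bound: not (-inf < 42 < 20).
Result: Not a valid BST


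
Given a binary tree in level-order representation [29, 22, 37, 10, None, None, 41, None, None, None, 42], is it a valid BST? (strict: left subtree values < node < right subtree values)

Level-order array: [29, 22, 37, 10, None, None, 41, None, None, None, 42]
Validate using subtree bounds (lo, hi): at each node, require lo < value < hi,
then recurse left with hi=value and right with lo=value.
Preorder trace (stopping at first violation):
  at node 29 with bounds (-inf, +inf): OK
  at node 22 with bounds (-inf, 29): OK
  at node 10 with bounds (-inf, 22): OK
  at node 37 with bounds (29, +inf): OK
  at node 41 with bounds (37, +inf): OK
  at node 42 with bounds (41, +inf): OK
No violation found at any node.
Result: Valid BST


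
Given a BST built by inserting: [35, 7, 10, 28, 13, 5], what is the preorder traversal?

Tree insertion order: [35, 7, 10, 28, 13, 5]
Tree (level-order array): [35, 7, None, 5, 10, None, None, None, 28, 13]
Preorder traversal: [35, 7, 5, 10, 28, 13]


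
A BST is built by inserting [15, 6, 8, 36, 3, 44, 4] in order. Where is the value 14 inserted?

Starting tree (level order): [15, 6, 36, 3, 8, None, 44, None, 4]
Insertion path: 15 -> 6 -> 8
Result: insert 14 as right child of 8
Final tree (level order): [15, 6, 36, 3, 8, None, 44, None, 4, None, 14]


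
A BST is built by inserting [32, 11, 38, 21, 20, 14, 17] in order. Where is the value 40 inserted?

Starting tree (level order): [32, 11, 38, None, 21, None, None, 20, None, 14, None, None, 17]
Insertion path: 32 -> 38
Result: insert 40 as right child of 38
Final tree (level order): [32, 11, 38, None, 21, None, 40, 20, None, None, None, 14, None, None, 17]


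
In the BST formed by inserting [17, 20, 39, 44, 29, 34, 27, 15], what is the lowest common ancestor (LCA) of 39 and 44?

Tree insertion order: [17, 20, 39, 44, 29, 34, 27, 15]
Tree (level-order array): [17, 15, 20, None, None, None, 39, 29, 44, 27, 34]
In a BST, the LCA of p=39, q=44 is the first node v on the
root-to-leaf path with p <= v <= q (go left if both < v, right if both > v).
Walk from root:
  at 17: both 39 and 44 > 17, go right
  at 20: both 39 and 44 > 20, go right
  at 39: 39 <= 39 <= 44, this is the LCA
LCA = 39


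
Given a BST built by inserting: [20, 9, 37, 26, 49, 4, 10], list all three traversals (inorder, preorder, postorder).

Tree insertion order: [20, 9, 37, 26, 49, 4, 10]
Tree (level-order array): [20, 9, 37, 4, 10, 26, 49]
Inorder (L, root, R): [4, 9, 10, 20, 26, 37, 49]
Preorder (root, L, R): [20, 9, 4, 10, 37, 26, 49]
Postorder (L, R, root): [4, 10, 9, 26, 49, 37, 20]


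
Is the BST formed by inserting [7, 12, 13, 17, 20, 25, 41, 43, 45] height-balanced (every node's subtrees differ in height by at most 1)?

Tree (level-order array): [7, None, 12, None, 13, None, 17, None, 20, None, 25, None, 41, None, 43, None, 45]
Definition: a tree is height-balanced if, at every node, |h(left) - h(right)| <= 1 (empty subtree has height -1).
Bottom-up per-node check:
  node 45: h_left=-1, h_right=-1, diff=0 [OK], height=0
  node 43: h_left=-1, h_right=0, diff=1 [OK], height=1
  node 41: h_left=-1, h_right=1, diff=2 [FAIL (|-1-1|=2 > 1)], height=2
  node 25: h_left=-1, h_right=2, diff=3 [FAIL (|-1-2|=3 > 1)], height=3
  node 20: h_left=-1, h_right=3, diff=4 [FAIL (|-1-3|=4 > 1)], height=4
  node 17: h_left=-1, h_right=4, diff=5 [FAIL (|-1-4|=5 > 1)], height=5
  node 13: h_left=-1, h_right=5, diff=6 [FAIL (|-1-5|=6 > 1)], height=6
  node 12: h_left=-1, h_right=6, diff=7 [FAIL (|-1-6|=7 > 1)], height=7
  node 7: h_left=-1, h_right=7, diff=8 [FAIL (|-1-7|=8 > 1)], height=8
Node 41 violates the condition: |-1 - 1| = 2 > 1.
Result: Not balanced


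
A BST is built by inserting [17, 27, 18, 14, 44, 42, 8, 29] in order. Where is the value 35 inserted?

Starting tree (level order): [17, 14, 27, 8, None, 18, 44, None, None, None, None, 42, None, 29]
Insertion path: 17 -> 27 -> 44 -> 42 -> 29
Result: insert 35 as right child of 29
Final tree (level order): [17, 14, 27, 8, None, 18, 44, None, None, None, None, 42, None, 29, None, None, 35]


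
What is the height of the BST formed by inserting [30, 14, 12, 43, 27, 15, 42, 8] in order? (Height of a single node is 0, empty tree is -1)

Insertion order: [30, 14, 12, 43, 27, 15, 42, 8]
Tree (level-order array): [30, 14, 43, 12, 27, 42, None, 8, None, 15]
Compute height bottom-up (empty subtree = -1):
  height(8) = 1 + max(-1, -1) = 0
  height(12) = 1 + max(0, -1) = 1
  height(15) = 1 + max(-1, -1) = 0
  height(27) = 1 + max(0, -1) = 1
  height(14) = 1 + max(1, 1) = 2
  height(42) = 1 + max(-1, -1) = 0
  height(43) = 1 + max(0, -1) = 1
  height(30) = 1 + max(2, 1) = 3
Height = 3


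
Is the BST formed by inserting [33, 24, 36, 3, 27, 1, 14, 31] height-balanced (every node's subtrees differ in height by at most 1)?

Tree (level-order array): [33, 24, 36, 3, 27, None, None, 1, 14, None, 31]
Definition: a tree is height-balanced if, at every node, |h(left) - h(right)| <= 1 (empty subtree has height -1).
Bottom-up per-node check:
  node 1: h_left=-1, h_right=-1, diff=0 [OK], height=0
  node 14: h_left=-1, h_right=-1, diff=0 [OK], height=0
  node 3: h_left=0, h_right=0, diff=0 [OK], height=1
  node 31: h_left=-1, h_right=-1, diff=0 [OK], height=0
  node 27: h_left=-1, h_right=0, diff=1 [OK], height=1
  node 24: h_left=1, h_right=1, diff=0 [OK], height=2
  node 36: h_left=-1, h_right=-1, diff=0 [OK], height=0
  node 33: h_left=2, h_right=0, diff=2 [FAIL (|2-0|=2 > 1)], height=3
Node 33 violates the condition: |2 - 0| = 2 > 1.
Result: Not balanced


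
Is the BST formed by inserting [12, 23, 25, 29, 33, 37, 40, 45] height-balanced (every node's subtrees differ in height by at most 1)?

Tree (level-order array): [12, None, 23, None, 25, None, 29, None, 33, None, 37, None, 40, None, 45]
Definition: a tree is height-balanced if, at every node, |h(left) - h(right)| <= 1 (empty subtree has height -1).
Bottom-up per-node check:
  node 45: h_left=-1, h_right=-1, diff=0 [OK], height=0
  node 40: h_left=-1, h_right=0, diff=1 [OK], height=1
  node 37: h_left=-1, h_right=1, diff=2 [FAIL (|-1-1|=2 > 1)], height=2
  node 33: h_left=-1, h_right=2, diff=3 [FAIL (|-1-2|=3 > 1)], height=3
  node 29: h_left=-1, h_right=3, diff=4 [FAIL (|-1-3|=4 > 1)], height=4
  node 25: h_left=-1, h_right=4, diff=5 [FAIL (|-1-4|=5 > 1)], height=5
  node 23: h_left=-1, h_right=5, diff=6 [FAIL (|-1-5|=6 > 1)], height=6
  node 12: h_left=-1, h_right=6, diff=7 [FAIL (|-1-6|=7 > 1)], height=7
Node 37 violates the condition: |-1 - 1| = 2 > 1.
Result: Not balanced


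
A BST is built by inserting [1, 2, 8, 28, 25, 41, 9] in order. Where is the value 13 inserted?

Starting tree (level order): [1, None, 2, None, 8, None, 28, 25, 41, 9]
Insertion path: 1 -> 2 -> 8 -> 28 -> 25 -> 9
Result: insert 13 as right child of 9
Final tree (level order): [1, None, 2, None, 8, None, 28, 25, 41, 9, None, None, None, None, 13]


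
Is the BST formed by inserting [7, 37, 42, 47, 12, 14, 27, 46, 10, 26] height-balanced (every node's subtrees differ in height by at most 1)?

Tree (level-order array): [7, None, 37, 12, 42, 10, 14, None, 47, None, None, None, 27, 46, None, 26]
Definition: a tree is height-balanced if, at every node, |h(left) - h(right)| <= 1 (empty subtree has height -1).
Bottom-up per-node check:
  node 10: h_left=-1, h_right=-1, diff=0 [OK], height=0
  node 26: h_left=-1, h_right=-1, diff=0 [OK], height=0
  node 27: h_left=0, h_right=-1, diff=1 [OK], height=1
  node 14: h_left=-1, h_right=1, diff=2 [FAIL (|-1-1|=2 > 1)], height=2
  node 12: h_left=0, h_right=2, diff=2 [FAIL (|0-2|=2 > 1)], height=3
  node 46: h_left=-1, h_right=-1, diff=0 [OK], height=0
  node 47: h_left=0, h_right=-1, diff=1 [OK], height=1
  node 42: h_left=-1, h_right=1, diff=2 [FAIL (|-1-1|=2 > 1)], height=2
  node 37: h_left=3, h_right=2, diff=1 [OK], height=4
  node 7: h_left=-1, h_right=4, diff=5 [FAIL (|-1-4|=5 > 1)], height=5
Node 14 violates the condition: |-1 - 1| = 2 > 1.
Result: Not balanced


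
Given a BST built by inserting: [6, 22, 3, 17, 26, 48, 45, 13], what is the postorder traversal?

Tree insertion order: [6, 22, 3, 17, 26, 48, 45, 13]
Tree (level-order array): [6, 3, 22, None, None, 17, 26, 13, None, None, 48, None, None, 45]
Postorder traversal: [3, 13, 17, 45, 48, 26, 22, 6]


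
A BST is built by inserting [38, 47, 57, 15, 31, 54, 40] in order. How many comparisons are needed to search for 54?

Search path for 54: 38 -> 47 -> 57 -> 54
Found: True
Comparisons: 4


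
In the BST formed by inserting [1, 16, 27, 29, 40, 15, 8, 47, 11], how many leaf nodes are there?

Tree built from: [1, 16, 27, 29, 40, 15, 8, 47, 11]
Tree (level-order array): [1, None, 16, 15, 27, 8, None, None, 29, None, 11, None, 40, None, None, None, 47]
Rule: A leaf has 0 children.
Per-node child counts:
  node 1: 1 child(ren)
  node 16: 2 child(ren)
  node 15: 1 child(ren)
  node 8: 1 child(ren)
  node 11: 0 child(ren)
  node 27: 1 child(ren)
  node 29: 1 child(ren)
  node 40: 1 child(ren)
  node 47: 0 child(ren)
Matching nodes: [11, 47]
Count of leaf nodes: 2


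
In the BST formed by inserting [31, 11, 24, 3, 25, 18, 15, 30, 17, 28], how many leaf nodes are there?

Tree built from: [31, 11, 24, 3, 25, 18, 15, 30, 17, 28]
Tree (level-order array): [31, 11, None, 3, 24, None, None, 18, 25, 15, None, None, 30, None, 17, 28]
Rule: A leaf has 0 children.
Per-node child counts:
  node 31: 1 child(ren)
  node 11: 2 child(ren)
  node 3: 0 child(ren)
  node 24: 2 child(ren)
  node 18: 1 child(ren)
  node 15: 1 child(ren)
  node 17: 0 child(ren)
  node 25: 1 child(ren)
  node 30: 1 child(ren)
  node 28: 0 child(ren)
Matching nodes: [3, 17, 28]
Count of leaf nodes: 3


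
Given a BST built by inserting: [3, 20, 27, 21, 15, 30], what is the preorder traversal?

Tree insertion order: [3, 20, 27, 21, 15, 30]
Tree (level-order array): [3, None, 20, 15, 27, None, None, 21, 30]
Preorder traversal: [3, 20, 15, 27, 21, 30]


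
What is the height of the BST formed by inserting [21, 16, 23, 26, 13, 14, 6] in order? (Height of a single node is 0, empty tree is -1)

Insertion order: [21, 16, 23, 26, 13, 14, 6]
Tree (level-order array): [21, 16, 23, 13, None, None, 26, 6, 14]
Compute height bottom-up (empty subtree = -1):
  height(6) = 1 + max(-1, -1) = 0
  height(14) = 1 + max(-1, -1) = 0
  height(13) = 1 + max(0, 0) = 1
  height(16) = 1 + max(1, -1) = 2
  height(26) = 1 + max(-1, -1) = 0
  height(23) = 1 + max(-1, 0) = 1
  height(21) = 1 + max(2, 1) = 3
Height = 3


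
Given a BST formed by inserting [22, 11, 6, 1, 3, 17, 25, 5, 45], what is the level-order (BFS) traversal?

Tree insertion order: [22, 11, 6, 1, 3, 17, 25, 5, 45]
Tree (level-order array): [22, 11, 25, 6, 17, None, 45, 1, None, None, None, None, None, None, 3, None, 5]
BFS from the root, enqueuing left then right child of each popped node:
  queue [22] -> pop 22, enqueue [11, 25], visited so far: [22]
  queue [11, 25] -> pop 11, enqueue [6, 17], visited so far: [22, 11]
  queue [25, 6, 17] -> pop 25, enqueue [45], visited so far: [22, 11, 25]
  queue [6, 17, 45] -> pop 6, enqueue [1], visited so far: [22, 11, 25, 6]
  queue [17, 45, 1] -> pop 17, enqueue [none], visited so far: [22, 11, 25, 6, 17]
  queue [45, 1] -> pop 45, enqueue [none], visited so far: [22, 11, 25, 6, 17, 45]
  queue [1] -> pop 1, enqueue [3], visited so far: [22, 11, 25, 6, 17, 45, 1]
  queue [3] -> pop 3, enqueue [5], visited so far: [22, 11, 25, 6, 17, 45, 1, 3]
  queue [5] -> pop 5, enqueue [none], visited so far: [22, 11, 25, 6, 17, 45, 1, 3, 5]
Result: [22, 11, 25, 6, 17, 45, 1, 3, 5]


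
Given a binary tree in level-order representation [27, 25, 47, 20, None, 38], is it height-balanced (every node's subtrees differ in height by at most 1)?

Tree (level-order array): [27, 25, 47, 20, None, 38]
Definition: a tree is height-balanced if, at every node, |h(left) - h(right)| <= 1 (empty subtree has height -1).
Bottom-up per-node check:
  node 20: h_left=-1, h_right=-1, diff=0 [OK], height=0
  node 25: h_left=0, h_right=-1, diff=1 [OK], height=1
  node 38: h_left=-1, h_right=-1, diff=0 [OK], height=0
  node 47: h_left=0, h_right=-1, diff=1 [OK], height=1
  node 27: h_left=1, h_right=1, diff=0 [OK], height=2
All nodes satisfy the balance condition.
Result: Balanced


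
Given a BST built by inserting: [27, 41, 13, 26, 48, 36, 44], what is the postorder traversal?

Tree insertion order: [27, 41, 13, 26, 48, 36, 44]
Tree (level-order array): [27, 13, 41, None, 26, 36, 48, None, None, None, None, 44]
Postorder traversal: [26, 13, 36, 44, 48, 41, 27]


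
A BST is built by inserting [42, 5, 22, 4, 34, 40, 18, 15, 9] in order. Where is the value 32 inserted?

Starting tree (level order): [42, 5, None, 4, 22, None, None, 18, 34, 15, None, None, 40, 9]
Insertion path: 42 -> 5 -> 22 -> 34
Result: insert 32 as left child of 34
Final tree (level order): [42, 5, None, 4, 22, None, None, 18, 34, 15, None, 32, 40, 9]


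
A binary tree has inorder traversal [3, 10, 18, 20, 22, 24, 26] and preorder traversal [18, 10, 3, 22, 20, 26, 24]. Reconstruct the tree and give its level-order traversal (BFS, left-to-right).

Inorder:  [3, 10, 18, 20, 22, 24, 26]
Preorder: [18, 10, 3, 22, 20, 26, 24]
Algorithm: preorder visits root first, so consume preorder in order;
for each root, split the current inorder slice at that value into
left-subtree inorder and right-subtree inorder, then recurse.
Recursive splits:
  root=18; inorder splits into left=[3, 10], right=[20, 22, 24, 26]
  root=10; inorder splits into left=[3], right=[]
  root=3; inorder splits into left=[], right=[]
  root=22; inorder splits into left=[20], right=[24, 26]
  root=20; inorder splits into left=[], right=[]
  root=26; inorder splits into left=[24], right=[]
  root=24; inorder splits into left=[], right=[]
Reconstructed level-order: [18, 10, 22, 3, 20, 26, 24]


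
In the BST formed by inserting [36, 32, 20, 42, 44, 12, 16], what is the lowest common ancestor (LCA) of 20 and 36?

Tree insertion order: [36, 32, 20, 42, 44, 12, 16]
Tree (level-order array): [36, 32, 42, 20, None, None, 44, 12, None, None, None, None, 16]
In a BST, the LCA of p=20, q=36 is the first node v on the
root-to-leaf path with p <= v <= q (go left if both < v, right if both > v).
Walk from root:
  at 36: 20 <= 36 <= 36, this is the LCA
LCA = 36


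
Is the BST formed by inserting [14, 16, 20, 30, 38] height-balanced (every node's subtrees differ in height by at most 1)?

Tree (level-order array): [14, None, 16, None, 20, None, 30, None, 38]
Definition: a tree is height-balanced if, at every node, |h(left) - h(right)| <= 1 (empty subtree has height -1).
Bottom-up per-node check:
  node 38: h_left=-1, h_right=-1, diff=0 [OK], height=0
  node 30: h_left=-1, h_right=0, diff=1 [OK], height=1
  node 20: h_left=-1, h_right=1, diff=2 [FAIL (|-1-1|=2 > 1)], height=2
  node 16: h_left=-1, h_right=2, diff=3 [FAIL (|-1-2|=3 > 1)], height=3
  node 14: h_left=-1, h_right=3, diff=4 [FAIL (|-1-3|=4 > 1)], height=4
Node 20 violates the condition: |-1 - 1| = 2 > 1.
Result: Not balanced


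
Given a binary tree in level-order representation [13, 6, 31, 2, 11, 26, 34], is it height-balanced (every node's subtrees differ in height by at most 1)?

Tree (level-order array): [13, 6, 31, 2, 11, 26, 34]
Definition: a tree is height-balanced if, at every node, |h(left) - h(right)| <= 1 (empty subtree has height -1).
Bottom-up per-node check:
  node 2: h_left=-1, h_right=-1, diff=0 [OK], height=0
  node 11: h_left=-1, h_right=-1, diff=0 [OK], height=0
  node 6: h_left=0, h_right=0, diff=0 [OK], height=1
  node 26: h_left=-1, h_right=-1, diff=0 [OK], height=0
  node 34: h_left=-1, h_right=-1, diff=0 [OK], height=0
  node 31: h_left=0, h_right=0, diff=0 [OK], height=1
  node 13: h_left=1, h_right=1, diff=0 [OK], height=2
All nodes satisfy the balance condition.
Result: Balanced


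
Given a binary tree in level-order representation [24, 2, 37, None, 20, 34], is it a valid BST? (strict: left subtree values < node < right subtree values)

Level-order array: [24, 2, 37, None, 20, 34]
Validate using subtree bounds (lo, hi): at each node, require lo < value < hi,
then recurse left with hi=value and right with lo=value.
Preorder trace (stopping at first violation):
  at node 24 with bounds (-inf, +inf): OK
  at node 2 with bounds (-inf, 24): OK
  at node 20 with bounds (2, 24): OK
  at node 37 with bounds (24, +inf): OK
  at node 34 with bounds (24, 37): OK
No violation found at any node.
Result: Valid BST


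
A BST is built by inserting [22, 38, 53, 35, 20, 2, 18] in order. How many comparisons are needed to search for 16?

Search path for 16: 22 -> 20 -> 2 -> 18
Found: False
Comparisons: 4


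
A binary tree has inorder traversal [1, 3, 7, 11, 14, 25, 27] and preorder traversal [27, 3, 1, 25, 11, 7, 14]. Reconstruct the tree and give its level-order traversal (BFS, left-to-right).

Inorder:  [1, 3, 7, 11, 14, 25, 27]
Preorder: [27, 3, 1, 25, 11, 7, 14]
Algorithm: preorder visits root first, so consume preorder in order;
for each root, split the current inorder slice at that value into
left-subtree inorder and right-subtree inorder, then recurse.
Recursive splits:
  root=27; inorder splits into left=[1, 3, 7, 11, 14, 25], right=[]
  root=3; inorder splits into left=[1], right=[7, 11, 14, 25]
  root=1; inorder splits into left=[], right=[]
  root=25; inorder splits into left=[7, 11, 14], right=[]
  root=11; inorder splits into left=[7], right=[14]
  root=7; inorder splits into left=[], right=[]
  root=14; inorder splits into left=[], right=[]
Reconstructed level-order: [27, 3, 1, 25, 11, 7, 14]


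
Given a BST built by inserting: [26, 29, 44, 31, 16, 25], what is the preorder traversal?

Tree insertion order: [26, 29, 44, 31, 16, 25]
Tree (level-order array): [26, 16, 29, None, 25, None, 44, None, None, 31]
Preorder traversal: [26, 16, 25, 29, 44, 31]


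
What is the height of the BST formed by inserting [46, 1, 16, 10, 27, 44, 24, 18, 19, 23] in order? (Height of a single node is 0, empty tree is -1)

Insertion order: [46, 1, 16, 10, 27, 44, 24, 18, 19, 23]
Tree (level-order array): [46, 1, None, None, 16, 10, 27, None, None, 24, 44, 18, None, None, None, None, 19, None, 23]
Compute height bottom-up (empty subtree = -1):
  height(10) = 1 + max(-1, -1) = 0
  height(23) = 1 + max(-1, -1) = 0
  height(19) = 1 + max(-1, 0) = 1
  height(18) = 1 + max(-1, 1) = 2
  height(24) = 1 + max(2, -1) = 3
  height(44) = 1 + max(-1, -1) = 0
  height(27) = 1 + max(3, 0) = 4
  height(16) = 1 + max(0, 4) = 5
  height(1) = 1 + max(-1, 5) = 6
  height(46) = 1 + max(6, -1) = 7
Height = 7


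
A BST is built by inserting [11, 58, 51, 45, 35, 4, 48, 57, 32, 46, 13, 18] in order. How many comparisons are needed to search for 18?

Search path for 18: 11 -> 58 -> 51 -> 45 -> 35 -> 32 -> 13 -> 18
Found: True
Comparisons: 8


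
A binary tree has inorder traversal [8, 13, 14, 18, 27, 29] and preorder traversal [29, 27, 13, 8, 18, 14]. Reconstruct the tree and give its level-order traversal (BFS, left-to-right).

Inorder:  [8, 13, 14, 18, 27, 29]
Preorder: [29, 27, 13, 8, 18, 14]
Algorithm: preorder visits root first, so consume preorder in order;
for each root, split the current inorder slice at that value into
left-subtree inorder and right-subtree inorder, then recurse.
Recursive splits:
  root=29; inorder splits into left=[8, 13, 14, 18, 27], right=[]
  root=27; inorder splits into left=[8, 13, 14, 18], right=[]
  root=13; inorder splits into left=[8], right=[14, 18]
  root=8; inorder splits into left=[], right=[]
  root=18; inorder splits into left=[14], right=[]
  root=14; inorder splits into left=[], right=[]
Reconstructed level-order: [29, 27, 13, 8, 18, 14]


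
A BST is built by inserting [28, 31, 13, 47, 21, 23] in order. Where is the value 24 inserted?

Starting tree (level order): [28, 13, 31, None, 21, None, 47, None, 23]
Insertion path: 28 -> 13 -> 21 -> 23
Result: insert 24 as right child of 23
Final tree (level order): [28, 13, 31, None, 21, None, 47, None, 23, None, None, None, 24]


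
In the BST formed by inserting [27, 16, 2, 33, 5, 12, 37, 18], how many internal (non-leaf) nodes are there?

Tree built from: [27, 16, 2, 33, 5, 12, 37, 18]
Tree (level-order array): [27, 16, 33, 2, 18, None, 37, None, 5, None, None, None, None, None, 12]
Rule: An internal node has at least one child.
Per-node child counts:
  node 27: 2 child(ren)
  node 16: 2 child(ren)
  node 2: 1 child(ren)
  node 5: 1 child(ren)
  node 12: 0 child(ren)
  node 18: 0 child(ren)
  node 33: 1 child(ren)
  node 37: 0 child(ren)
Matching nodes: [27, 16, 2, 5, 33]
Count of internal (non-leaf) nodes: 5


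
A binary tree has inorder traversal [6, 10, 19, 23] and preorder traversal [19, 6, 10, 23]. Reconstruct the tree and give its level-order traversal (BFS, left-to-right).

Inorder:  [6, 10, 19, 23]
Preorder: [19, 6, 10, 23]
Algorithm: preorder visits root first, so consume preorder in order;
for each root, split the current inorder slice at that value into
left-subtree inorder and right-subtree inorder, then recurse.
Recursive splits:
  root=19; inorder splits into left=[6, 10], right=[23]
  root=6; inorder splits into left=[], right=[10]
  root=10; inorder splits into left=[], right=[]
  root=23; inorder splits into left=[], right=[]
Reconstructed level-order: [19, 6, 23, 10]
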